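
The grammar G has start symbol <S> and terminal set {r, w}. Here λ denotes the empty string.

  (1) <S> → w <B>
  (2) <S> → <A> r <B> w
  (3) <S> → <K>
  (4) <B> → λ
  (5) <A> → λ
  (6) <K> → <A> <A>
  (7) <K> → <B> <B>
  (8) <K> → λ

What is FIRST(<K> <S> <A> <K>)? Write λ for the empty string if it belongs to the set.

FIRST(<B>) = {λ}
FIRST(<A>) = {λ}
FIRST(<K>) = {λ}  (via <A> <A>, <B> <B>)
FIRST(<S>) = {λ, r, w}  (via <A> r <B> w, <K>)
FIRST(<K> <S> <A> <K>): take FIRST of each symbol in turn, carrying on past any symbol whose FIRST contains λ; result {λ, r, w}.

{λ, r, w}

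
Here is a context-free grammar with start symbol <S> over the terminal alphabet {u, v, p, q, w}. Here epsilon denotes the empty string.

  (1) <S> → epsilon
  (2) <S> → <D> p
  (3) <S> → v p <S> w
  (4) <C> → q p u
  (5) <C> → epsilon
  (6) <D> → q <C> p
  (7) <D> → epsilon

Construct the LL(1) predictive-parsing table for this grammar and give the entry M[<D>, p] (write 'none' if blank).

<D> → epsilon

FIRST(<C>) = {epsilon, q}
FIRST(<D>) = {epsilon, q}
FIRST(<S>) = {epsilon, p, q, v}  (via <D> p)
FOLLOW(<S>) includes $ since <S> is the start symbol.
FOLLOW(<D>): in <S>→<D> p, <D> is followed by p with FIRST {p}. Thus FOLLOW(<D>) = {p}.
For <D> → q <C> p: FIRST(q <C> p) = {q}, so it goes in M[<D>, t] for t ∈ {q}.
For <D> → epsilon: FIRST(epsilon) = {epsilon}, so it goes in M[<D>, t] for t ∈ {}; since epsilon ∈ FIRST, also for every t ∈ FOLLOW(<D>) = {p}.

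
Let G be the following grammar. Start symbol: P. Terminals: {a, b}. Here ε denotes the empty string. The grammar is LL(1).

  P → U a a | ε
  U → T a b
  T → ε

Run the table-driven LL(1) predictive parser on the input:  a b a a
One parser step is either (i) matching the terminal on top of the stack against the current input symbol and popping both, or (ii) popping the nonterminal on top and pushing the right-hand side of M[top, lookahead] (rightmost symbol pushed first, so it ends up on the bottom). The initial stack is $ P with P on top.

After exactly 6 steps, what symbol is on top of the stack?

a

step 1: stack=$ P  input=a b a a $  — expand P → U a a
step 2: stack=$ a a U  input=a b a a $  — expand U → T a b
step 3: stack=$ a a b a T  input=a b a a $  — expand T → ε
step 4: stack=$ a a b a  input=a b a a $  — match a
step 5: stack=$ a a b  input=b a a $  — match b
step 6: stack=$ a a  input=a a $  — match a
Stack after step 6: $ a (top = a).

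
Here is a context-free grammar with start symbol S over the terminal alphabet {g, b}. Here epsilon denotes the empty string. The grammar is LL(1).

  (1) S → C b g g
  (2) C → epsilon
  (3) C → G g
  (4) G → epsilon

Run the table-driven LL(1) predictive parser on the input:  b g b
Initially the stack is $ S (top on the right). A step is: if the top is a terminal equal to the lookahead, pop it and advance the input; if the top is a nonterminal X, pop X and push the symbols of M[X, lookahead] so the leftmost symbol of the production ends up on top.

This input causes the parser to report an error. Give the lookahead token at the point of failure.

step 1: stack=$ S  input=b g b $  — expand S → C b g g
step 2: stack=$ g g b C  input=b g b $  — expand C → epsilon
step 3: stack=$ g g b  input=b g b $  — match b
step 4: stack=$ g g  input=g b $  — match g
step 5: stack=$ g  input=b $  — error: top is terminal g but lookahead is b

b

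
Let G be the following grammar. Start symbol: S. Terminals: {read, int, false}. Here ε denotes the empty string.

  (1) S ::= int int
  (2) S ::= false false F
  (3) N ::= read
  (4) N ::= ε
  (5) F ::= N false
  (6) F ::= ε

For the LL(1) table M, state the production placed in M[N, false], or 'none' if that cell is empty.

FIRST(S) = {false, int}
FIRST(N) = {ε, read}
FIRST(F) = {ε, false, read}  (via N false)
FOLLOW(S) includes $ since S is the start symbol.
FOLLOW(N): in F::=N false, N is followed by false with FIRST {false}. Thus FOLLOW(N) = {false}.
For N ::= read: FIRST(read) = {read}, so it goes in M[N, t] for t ∈ {read}.
For N ::= ε: FIRST(ε) = {ε}, so it goes in M[N, t] for t ∈ {}; since ε ∈ FIRST, also for every t ∈ FOLLOW(N) = {false}.

N ::= ε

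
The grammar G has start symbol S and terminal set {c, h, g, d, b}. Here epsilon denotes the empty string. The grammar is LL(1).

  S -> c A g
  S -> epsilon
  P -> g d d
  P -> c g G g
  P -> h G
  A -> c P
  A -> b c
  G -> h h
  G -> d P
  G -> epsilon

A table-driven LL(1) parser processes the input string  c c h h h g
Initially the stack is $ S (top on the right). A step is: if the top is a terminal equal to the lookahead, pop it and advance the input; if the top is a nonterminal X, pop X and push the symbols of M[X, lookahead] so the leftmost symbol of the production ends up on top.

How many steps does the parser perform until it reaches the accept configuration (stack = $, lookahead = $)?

10

step 1: stack=$ S  input=c c h h h g $  — expand S -> c A g
step 2: stack=$ g A c  input=c c h h h g $  — match c
step 3: stack=$ g A  input=c h h h g $  — expand A -> c P
step 4: stack=$ g P c  input=c h h h g $  — match c
step 5: stack=$ g P  input=h h h g $  — expand P -> h G
step 6: stack=$ g G h  input=h h h g $  — match h
step 7: stack=$ g G  input=h h g $  — expand G -> h h
step 8: stack=$ g h h  input=h h g $  — match h
step 9: stack=$ g h  input=h g $  — match h
step 10: stack=$ g  input=g $  — match g
Accept reached after 10 steps.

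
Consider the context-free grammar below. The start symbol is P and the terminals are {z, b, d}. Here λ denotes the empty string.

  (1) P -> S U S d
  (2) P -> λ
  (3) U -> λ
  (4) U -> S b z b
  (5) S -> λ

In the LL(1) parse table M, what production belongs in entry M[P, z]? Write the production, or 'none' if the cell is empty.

FIRST(S): from S->λ we get {λ}. So FIRST(S) = {λ}.
FIRST(U): from U->λ we get {λ}; from U->S b z b we get {b}. So FIRST(U) = {λ, b}.
FIRST(P): from P->S U S d we get {b, d}; from P->λ we get {λ}. So FIRST(P) = {λ, b, d}.
FOLLOW(P) includes $ since P is the start symbol.
FOLLOW(P): P appears on no right-hand side. Thus FOLLOW(P) = {$}.
For P -> S U S d: FIRST(S U S d) = {b, d}, so it goes in M[P, t] for t ∈ {b, d}.
For P -> λ: FIRST(λ) = {λ}, so it goes in M[P, t] for t ∈ {}; since λ ∈ FIRST, also for every t ∈ FOLLOW(P) = {$}.
None of these place a production in M[P, z].

none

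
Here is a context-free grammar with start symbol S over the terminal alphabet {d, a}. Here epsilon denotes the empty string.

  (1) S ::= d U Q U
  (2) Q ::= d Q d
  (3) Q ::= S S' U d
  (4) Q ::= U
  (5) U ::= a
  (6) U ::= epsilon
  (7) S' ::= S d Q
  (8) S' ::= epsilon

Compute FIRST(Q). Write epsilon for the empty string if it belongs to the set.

{epsilon, a, d}

FIRST(S) = {d}
FIRST(U) = {epsilon, a}
FIRST(Q) = {epsilon, a, d}  (via S S' U d, U)
FIRST(S') = {epsilon, d}  (via S d Q)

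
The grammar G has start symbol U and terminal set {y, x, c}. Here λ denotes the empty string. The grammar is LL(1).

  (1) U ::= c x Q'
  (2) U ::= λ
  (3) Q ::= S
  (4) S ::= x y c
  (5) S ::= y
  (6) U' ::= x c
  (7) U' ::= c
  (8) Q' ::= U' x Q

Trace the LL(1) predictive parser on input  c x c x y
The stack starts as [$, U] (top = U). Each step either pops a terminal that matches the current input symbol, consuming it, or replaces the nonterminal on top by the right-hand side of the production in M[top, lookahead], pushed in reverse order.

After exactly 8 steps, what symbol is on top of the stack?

S

     Stack     Input        Action
  1  $ U       c x c x y $  expand U ::= c x Q'
  2  $ Q' x c  c x c x y $  match c
  3  $ Q' x    x c x y $    match x
  4  $ Q'      c x y $      expand Q' ::= U' x Q
  5  $ Q x U'  c x y $      expand U' ::= c
  6  $ Q x c   c x y $      match c
  7  $ Q x     x y $        match x
  8  $ Q       y $          expand Q ::= S
Stack after step 8: $ S (top = S).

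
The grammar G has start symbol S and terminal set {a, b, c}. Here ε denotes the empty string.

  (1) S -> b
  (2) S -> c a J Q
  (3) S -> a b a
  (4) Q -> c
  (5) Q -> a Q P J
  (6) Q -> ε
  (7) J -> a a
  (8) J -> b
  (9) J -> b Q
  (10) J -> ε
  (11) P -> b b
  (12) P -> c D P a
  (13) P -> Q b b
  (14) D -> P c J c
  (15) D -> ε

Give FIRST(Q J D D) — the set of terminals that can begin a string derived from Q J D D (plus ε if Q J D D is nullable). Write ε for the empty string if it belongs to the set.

{ε, a, b, c}

FIRST(S) = {a, b, c}
FIRST(Q) = {ε, a, c}
FIRST(J) = {ε, a, b}
FIRST(P) = {a, b, c}  (via Q b b)
FIRST(D) = {ε, a, b, c}  (via P c J c)
FIRST(Q J D D): take FIRST of each symbol in turn, carrying on past any symbol whose FIRST contains ε; result {ε, a, b, c}.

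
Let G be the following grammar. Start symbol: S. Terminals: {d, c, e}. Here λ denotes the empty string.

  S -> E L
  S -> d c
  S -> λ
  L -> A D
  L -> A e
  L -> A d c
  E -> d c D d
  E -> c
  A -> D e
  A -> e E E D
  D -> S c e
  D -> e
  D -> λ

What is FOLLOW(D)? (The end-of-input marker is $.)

FIRST(E): from E->d c D d we get {d}; from E->c we get {c}. So FIRST(E) = {c, d}.
FIRST(S): from S->E L we get {c, d}; from S->d c we get {d}; from S->λ we get {λ}. So FIRST(S) = {λ, c, d}.
FIRST(D): from D->S c e we get {c, d}; from D->e we get {e}; from D->λ we get {λ}. So FIRST(D) = {λ, c, d, e}.
FIRST(A): from A->D e we get {c, d, e}; from A->e E E D we get {e}. So FIRST(A) = {c, d, e}.
FIRST(L): from L->A D we get {c, d, e}; from L->A e we get {c, d, e}; from L->A d c we get {c, d, e}. So FIRST(L) = {c, d, e}.
FOLLOW(S) includes $ since S is the start symbol.
FOLLOW(S): in D->S c e, S is followed by c e with FIRST {c}. Thus FOLLOW(S) = {$, c}.
FOLLOW(L): in S->E L, the suffix after L is empty, so FOLLOW(L) ⊇ FOLLOW(S) = {$, c}. Thus FOLLOW(L) = {$, c}.
FOLLOW(A): in L->A D, A is followed by D with FIRST {λ, c, d, e}; in L->A D, the suffix after A is nullable, so FOLLOW(A) ⊇ FOLLOW(L) = {$, c}; in L->A e, A is followed by e with FIRST {e}; in L->A d c, A is followed by d c with FIRST {d}. Thus FOLLOW(A) = {$, c, d, e}.
FOLLOW(E): in S->E L, E is followed by L with FIRST {c, d, e}; in A->e E E D (occurrence 1), E is followed by E D with FIRST {c, d}; in A->e E E D (occurrence 2), E is followed by D with FIRST {λ, c, d, e}; in A->e E E D (occurrence 2), the suffix after E is nullable, so FOLLOW(E) ⊇ FOLLOW(A) = {$, c, d, e}. Thus FOLLOW(E) = {$, c, d, e}.
FOLLOW(D): in L->A D, the suffix after D is empty, so FOLLOW(D) ⊇ FOLLOW(L) = {$, c}; in E->d c D d, D is followed by d with FIRST {d}; in A->D e, D is followed by e with FIRST {e}; in A->e E E D, the suffix after D is empty, so FOLLOW(D) ⊇ FOLLOW(A) = {$, c, d, e}. Thus FOLLOW(D) = {$, c, d, e}.

{$, c, d, e}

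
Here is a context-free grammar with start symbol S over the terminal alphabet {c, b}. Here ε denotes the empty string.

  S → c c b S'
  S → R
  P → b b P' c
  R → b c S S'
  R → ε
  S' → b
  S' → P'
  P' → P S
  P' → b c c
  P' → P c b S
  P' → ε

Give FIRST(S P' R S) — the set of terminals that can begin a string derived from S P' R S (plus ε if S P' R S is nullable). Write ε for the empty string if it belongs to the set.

{ε, b, c}

FIRST(P): from P→b b P' c we get {b}. So FIRST(P) = {b}.
FIRST(R): from R→b c S S' we get {b}; from R→ε we get {ε}. So FIRST(R) = {ε, b}.
FIRST(S): from S→c c b S' we get {c}; from S→R we get {ε, b}. So FIRST(S) = {ε, b, c}.
FIRST(P'): from P'→P S we get {b}; from P'→b c c we get {b}; from P'→P c b S we get {b}; from P'→ε we get {ε}. So FIRST(P') = {ε, b}.
FIRST(S'): from S'→b we get {b}; from S'→P' we get {ε, b}. So FIRST(S') = {ε, b}.
FIRST(S P' R S): take FIRST of each symbol in turn, carrying on past any symbol whose FIRST contains ε; result {ε, b, c}.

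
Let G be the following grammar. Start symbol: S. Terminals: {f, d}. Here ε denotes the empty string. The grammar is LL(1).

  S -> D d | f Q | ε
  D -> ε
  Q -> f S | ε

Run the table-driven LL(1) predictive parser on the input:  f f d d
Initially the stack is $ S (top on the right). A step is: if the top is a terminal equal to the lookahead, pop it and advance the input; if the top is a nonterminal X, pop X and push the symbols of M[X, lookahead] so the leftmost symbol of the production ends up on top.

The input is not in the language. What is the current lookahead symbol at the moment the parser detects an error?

step 1: stack=$ S  input=f f d d $  — expand S -> f Q
step 2: stack=$ Q f  input=f f d d $  — match f
step 3: stack=$ Q  input=f d d $  — expand Q -> f S
step 4: stack=$ S f  input=f d d $  — match f
step 5: stack=$ S  input=d d $  — expand S -> D d
step 6: stack=$ d D  input=d d $  — expand D -> ε
step 7: stack=$ d  input=d d $  — match d
step 8: stack=$  input=d $  — error: stack empty but input remains

d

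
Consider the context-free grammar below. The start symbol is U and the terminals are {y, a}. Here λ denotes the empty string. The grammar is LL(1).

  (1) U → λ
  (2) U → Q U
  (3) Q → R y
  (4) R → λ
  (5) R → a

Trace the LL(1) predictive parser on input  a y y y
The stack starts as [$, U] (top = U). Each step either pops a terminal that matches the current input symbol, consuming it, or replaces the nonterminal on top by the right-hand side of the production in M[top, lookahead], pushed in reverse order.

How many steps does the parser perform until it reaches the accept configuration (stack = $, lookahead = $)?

14

      Stack    Input      Action
   1  $ U      a y y y $  expand U → Q U
   2  $ U Q    a y y y $  expand Q → R y
   3  $ U y R  a y y y $  expand R → a
   4  $ U y a  a y y y $  match a
   5  $ U y    y y y $    match y
   6  $ U      y y $      expand U → Q U
   7  $ U Q    y y $      expand Q → R y
   8  $ U y R  y y $      expand R → λ
   9  $ U y    y y $      match y
  10  $ U      y $        expand U → Q U
  11  $ U Q    y $        expand Q → R y
  12  $ U y R  y $        expand R → λ
  13  $ U y    y $        match y
  14  $ U      $          expand U → λ
Accept reached after 14 steps.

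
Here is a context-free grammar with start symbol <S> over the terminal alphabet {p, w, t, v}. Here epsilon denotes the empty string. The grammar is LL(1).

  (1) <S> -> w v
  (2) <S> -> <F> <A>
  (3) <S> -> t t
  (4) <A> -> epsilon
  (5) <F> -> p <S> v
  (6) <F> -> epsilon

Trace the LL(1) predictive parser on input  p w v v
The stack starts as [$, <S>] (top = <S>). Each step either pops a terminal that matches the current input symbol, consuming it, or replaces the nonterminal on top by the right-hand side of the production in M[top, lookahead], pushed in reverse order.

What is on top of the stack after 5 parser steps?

v

     Stack          Input      Action
  1  $ <S>          p w v v $  expand <S> -> <F> <A>
  2  $ <A> <F>      p w v v $  expand <F> -> p <S> v
  3  $ <A> v <S> p  p w v v $  match p
  4  $ <A> v <S>    w v v $    expand <S> -> w v
  5  $ <A> v v w    w v v $    match w
Stack after step 5: $ <A> v v (top = v).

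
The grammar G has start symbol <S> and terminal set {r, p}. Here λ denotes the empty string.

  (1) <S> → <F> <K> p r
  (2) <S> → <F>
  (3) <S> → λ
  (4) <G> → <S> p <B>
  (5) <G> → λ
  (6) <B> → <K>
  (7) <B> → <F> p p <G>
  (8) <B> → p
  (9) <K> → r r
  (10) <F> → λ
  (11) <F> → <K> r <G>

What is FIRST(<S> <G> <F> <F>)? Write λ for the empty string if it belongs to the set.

FIRST(<K>) = {r}
FIRST(<F>) = {λ, r}  (via <K> r <G>)
FIRST(<S>) = {λ, r}  (via <F> <K> p r, <F>)
FIRST(<B>) = {p, r}  (via <K>, <F> p p <G>)
FIRST(<G>) = {λ, p, r}  (via <S> p <B>)
FIRST(<S> <G> <F> <F>): take FIRST of each symbol in turn, carrying on past any symbol whose FIRST contains λ; result {λ, p, r}.

{λ, p, r}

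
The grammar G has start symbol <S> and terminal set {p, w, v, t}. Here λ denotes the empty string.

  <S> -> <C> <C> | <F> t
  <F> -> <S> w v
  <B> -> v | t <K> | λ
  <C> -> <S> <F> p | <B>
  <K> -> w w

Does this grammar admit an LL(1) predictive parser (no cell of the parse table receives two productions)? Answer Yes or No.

No

FIRST(<S>) = {λ, t, v, w}
FIRST(<F>) = {t, v, w}
FIRST(<B>) = {λ, t, v}
FIRST(<C>) = {λ, t, v, w}
FIRST(<K>) = {w}
FOLLOW(<S>) = {$, t, v, w}
FOLLOW(<F>) = {p, t}
FOLLOW(<B>) = {$, t, v, w}
FOLLOW(<C>) = {$, t, v, w}
FOLLOW(<K>) = {$, t, v, w}
Cell M[<B>, t] receives both <B> -> t <K> and <B> -> λ — the grammar is not LL(1).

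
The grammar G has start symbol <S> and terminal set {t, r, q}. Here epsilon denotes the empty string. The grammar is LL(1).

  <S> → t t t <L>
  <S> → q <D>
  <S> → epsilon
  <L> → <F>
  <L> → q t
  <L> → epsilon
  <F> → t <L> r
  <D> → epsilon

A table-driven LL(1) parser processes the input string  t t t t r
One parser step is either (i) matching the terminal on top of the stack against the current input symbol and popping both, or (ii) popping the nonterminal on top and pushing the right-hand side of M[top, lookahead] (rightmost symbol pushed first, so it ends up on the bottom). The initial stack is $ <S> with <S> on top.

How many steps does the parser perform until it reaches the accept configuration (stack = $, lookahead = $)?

     Stack        Input        Action
  1  $ <S>        t t t t r $  expand <S> → t t t <L>
  2  $ <L> t t t  t t t t r $  match t
  3  $ <L> t t    t t t r $    match t
  4  $ <L> t      t t r $      match t
  5  $ <L>        t r $        expand <L> → <F>
  6  $ <F>        t r $        expand <F> → t <L> r
  7  $ r <L> t    t r $        match t
  8  $ r <L>      r $          expand <L> → epsilon
  9  $ r          r $          match r
Accept reached after 9 steps.

9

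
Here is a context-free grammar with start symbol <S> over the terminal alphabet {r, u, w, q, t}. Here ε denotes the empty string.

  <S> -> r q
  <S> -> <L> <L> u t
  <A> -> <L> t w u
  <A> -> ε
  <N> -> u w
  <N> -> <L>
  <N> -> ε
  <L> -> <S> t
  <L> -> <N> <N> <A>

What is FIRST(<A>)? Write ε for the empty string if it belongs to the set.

{ε, r, t, u}

FIRST(<S>) = {r, t, u}  (via <L> <L> u t)
FIRST(<A>) = {ε, r, t, u}  (via <L> t w u)
FIRST(<N>) = {ε, r, t, u}  (via <L>)
FIRST(<L>) = {ε, r, t, u}  (via <S> t, <N> <N> <A>)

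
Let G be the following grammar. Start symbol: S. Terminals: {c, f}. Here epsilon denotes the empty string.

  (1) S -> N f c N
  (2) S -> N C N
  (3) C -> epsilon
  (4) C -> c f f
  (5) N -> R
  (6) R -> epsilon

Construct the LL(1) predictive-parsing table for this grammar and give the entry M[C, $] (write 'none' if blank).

C -> epsilon

FIRST(C): from C->epsilon we get {epsilon}; from C->c f f we get {c}. So FIRST(C) = {epsilon, c}.
FIRST(R): from R->epsilon we get {epsilon}. So FIRST(R) = {epsilon}.
FIRST(N): from N->R we get {epsilon}. So FIRST(N) = {epsilon}.
FIRST(S): from S->N f c N we get {f}; from S->N C N we get {epsilon, c}. So FIRST(S) = {epsilon, c, f}.
FOLLOW(S) includes $ since S is the start symbol.
FOLLOW(S): S appears on no right-hand side. Thus FOLLOW(S) = {$}.
FOLLOW(C): in S->N C N, C is followed by N with FIRST {epsilon}; in S->N C N, the suffix after C is nullable, so FOLLOW(C) ⊇ FOLLOW(S) = {$}. Thus FOLLOW(C) = {$}.
For C -> epsilon: FIRST(epsilon) = {epsilon}, so it goes in M[C, t] for t ∈ {}; since epsilon ∈ FIRST, also for every t ∈ FOLLOW(C) = {$}.
For C -> c f f: FIRST(c f f) = {c}, so it goes in M[C, t] for t ∈ {c}.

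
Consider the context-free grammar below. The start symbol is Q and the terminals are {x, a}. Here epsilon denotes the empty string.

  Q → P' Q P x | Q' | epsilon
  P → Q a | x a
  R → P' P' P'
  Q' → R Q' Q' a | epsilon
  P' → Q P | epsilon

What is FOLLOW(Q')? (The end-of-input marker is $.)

FIRST(Q) = {epsilon, a, x}  (via P' Q P x, Q')
FIRST(P) = {a, x}  (via Q a)
FIRST(P') = {epsilon, a, x}  (via Q P)
FIRST(R) = {epsilon, a, x}  (via P' P' P')
FIRST(Q') = {epsilon, a, x}  (via R Q' Q' a)
FOLLOW(Q) includes $ since Q is the start symbol.
FOLLOW(Q): in Q→P' Q P x, Q is followed by P x with FIRST {a, x}; in P→Q a, Q is followed by a with FIRST {a}; in P'→Q P, Q is followed by P with FIRST {a, x}. Thus FOLLOW(Q) = {$, a, x}.
FOLLOW(R): in Q'→R Q' Q' a, R is followed by Q' Q' a with FIRST {a, x}. Thus FOLLOW(R) = {a, x}.
FOLLOW(Q'): in Q→Q', the suffix after Q' is empty, so FOLLOW(Q') ⊇ FOLLOW(Q) = {$, a, x}; in Q'→R Q' Q' a (occurrence 1), Q' is followed by Q' a with FIRST {a, x}; in Q'→R Q' Q' a (occurrence 2), Q' is followed by a with FIRST {a}. Thus FOLLOW(Q') = {$, a, x}.
FOLLOW(P'): in Q→P' Q P x, P' is followed by Q P x with FIRST {a, x}; in R→P' P' P' (occurrence 1), P' is followed by P' P' with FIRST {epsilon, a, x}; in R→P' P' P' (occurrence 1), the suffix after P' is nullable, so FOLLOW(P') ⊇ FOLLOW(R) = {a, x}; in R→P' P' P' (occurrence 2), P' is followed by P' with FIRST {epsilon, a, x}; in R→P' P' P' (occurrence 2), the suffix after P' is nullable, so FOLLOW(P') ⊇ FOLLOW(R) = {a, x}; in R→P' P' P' (occurrence 3), the suffix after P' is empty, so FOLLOW(P') ⊇ FOLLOW(R) = {a, x}. Thus FOLLOW(P') = {a, x}.
FOLLOW(P): in Q→P' Q P x, P is followed by x with FIRST {x}; in P'→Q P, the suffix after P is empty, so FOLLOW(P) ⊇ FOLLOW(P') = {a, x}. Thus FOLLOW(P) = {a, x}.

{$, a, x}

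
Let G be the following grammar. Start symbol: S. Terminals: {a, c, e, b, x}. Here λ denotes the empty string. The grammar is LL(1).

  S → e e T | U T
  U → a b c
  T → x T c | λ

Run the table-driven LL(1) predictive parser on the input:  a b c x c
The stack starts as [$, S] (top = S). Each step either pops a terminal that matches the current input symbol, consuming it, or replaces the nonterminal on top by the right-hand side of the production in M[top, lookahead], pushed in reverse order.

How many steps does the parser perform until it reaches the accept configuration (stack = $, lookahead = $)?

step 1: stack=$ S  input=a b c x c $  — expand S → U T
step 2: stack=$ T U  input=a b c x c $  — expand U → a b c
step 3: stack=$ T c b a  input=a b c x c $  — match a
step 4: stack=$ T c b  input=b c x c $  — match b
step 5: stack=$ T c  input=c x c $  — match c
step 6: stack=$ T  input=x c $  — expand T → x T c
step 7: stack=$ c T x  input=x c $  — match x
step 8: stack=$ c T  input=c $  — expand T → λ
step 9: stack=$ c  input=c $  — match c
Accept reached after 9 steps.

9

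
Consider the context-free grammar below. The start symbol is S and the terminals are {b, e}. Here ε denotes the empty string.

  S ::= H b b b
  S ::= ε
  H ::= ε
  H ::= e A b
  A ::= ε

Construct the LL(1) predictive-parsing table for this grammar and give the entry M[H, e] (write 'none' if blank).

FIRST(H): from H::=ε we get {ε}; from H::=e A b we get {e}. So FIRST(H) = {ε, e}.
FIRST(A): from A::=ε we get {ε}. So FIRST(A) = {ε}.
FIRST(S): from S::=H b b b we get {b, e}; from S::=ε we get {ε}. So FIRST(S) = {ε, b, e}.
FOLLOW(S) includes $ since S is the start symbol.
FOLLOW(H): in S::=H b b b, H is followed by b b b with FIRST {b}. Thus FOLLOW(H) = {b}.
For H ::= ε: FIRST(ε) = {ε}, so it goes in M[H, t] for t ∈ {}; since ε ∈ FIRST, also for every t ∈ FOLLOW(H) = {b}.
For H ::= e A b: FIRST(e A b) = {e}, so it goes in M[H, t] for t ∈ {e}.

H ::= e A b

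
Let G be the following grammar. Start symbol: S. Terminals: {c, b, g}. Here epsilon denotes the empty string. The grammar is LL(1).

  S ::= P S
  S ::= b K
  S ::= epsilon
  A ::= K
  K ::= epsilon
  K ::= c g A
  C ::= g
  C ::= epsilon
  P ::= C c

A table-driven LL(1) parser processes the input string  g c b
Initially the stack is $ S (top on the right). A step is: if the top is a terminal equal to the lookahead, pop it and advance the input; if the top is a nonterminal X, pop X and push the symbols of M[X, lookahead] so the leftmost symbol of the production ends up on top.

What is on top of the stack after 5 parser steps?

S

     Stack    Input    Action
  1  $ S      g c b $  expand S ::= P S
  2  $ S P    g c b $  expand P ::= C c
  3  $ S c C  g c b $  expand C ::= g
  4  $ S c g  g c b $  match g
  5  $ S c    c b $    match c
Stack after step 5: $ S (top = S).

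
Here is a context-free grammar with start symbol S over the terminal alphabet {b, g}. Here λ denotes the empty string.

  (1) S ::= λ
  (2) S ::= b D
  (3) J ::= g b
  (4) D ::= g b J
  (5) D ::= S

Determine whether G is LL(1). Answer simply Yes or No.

Yes

FIRST(S) = {λ, b}
FIRST(J) = {g}
FIRST(D) = {λ, b, g}
FOLLOW(S) = {$}
FOLLOW(J) = {$}
FOLLOW(D) = {$}
Each cell of M receives at most one production.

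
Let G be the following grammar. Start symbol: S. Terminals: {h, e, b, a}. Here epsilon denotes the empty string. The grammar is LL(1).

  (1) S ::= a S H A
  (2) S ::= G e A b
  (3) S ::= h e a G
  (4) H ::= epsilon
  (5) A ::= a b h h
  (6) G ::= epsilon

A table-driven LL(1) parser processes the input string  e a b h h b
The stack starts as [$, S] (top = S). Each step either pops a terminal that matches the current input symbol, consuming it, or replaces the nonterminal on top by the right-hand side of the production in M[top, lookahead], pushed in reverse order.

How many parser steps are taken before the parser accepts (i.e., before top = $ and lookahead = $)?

step 1: stack=$ S  input=e a b h h b $  — expand S ::= G e A b
step 2: stack=$ b A e G  input=e a b h h b $  — expand G ::= epsilon
step 3: stack=$ b A e  input=e a b h h b $  — match e
step 4: stack=$ b A  input=a b h h b $  — expand A ::= a b h h
step 5: stack=$ b h h b a  input=a b h h b $  — match a
step 6: stack=$ b h h b  input=b h h b $  — match b
step 7: stack=$ b h h  input=h h b $  — match h
step 8: stack=$ b h  input=h b $  — match h
step 9: stack=$ b  input=b $  — match b
Accept reached after 9 steps.

9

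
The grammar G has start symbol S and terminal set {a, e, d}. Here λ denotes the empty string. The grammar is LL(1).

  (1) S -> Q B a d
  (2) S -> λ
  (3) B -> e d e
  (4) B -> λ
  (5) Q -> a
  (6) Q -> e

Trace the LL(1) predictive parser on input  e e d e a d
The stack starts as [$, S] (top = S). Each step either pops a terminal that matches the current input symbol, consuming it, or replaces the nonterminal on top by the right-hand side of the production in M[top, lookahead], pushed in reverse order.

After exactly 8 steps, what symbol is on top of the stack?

d

step 1: stack=$ S  input=e e d e a d $  — expand S -> Q B a d
step 2: stack=$ d a B Q  input=e e d e a d $  — expand Q -> e
step 3: stack=$ d a B e  input=e e d e a d $  — match e
step 4: stack=$ d a B  input=e d e a d $  — expand B -> e d e
step 5: stack=$ d a e d e  input=e d e a d $  — match e
step 6: stack=$ d a e d  input=d e a d $  — match d
step 7: stack=$ d a e  input=e a d $  — match e
step 8: stack=$ d a  input=a d $  — match a
Stack after step 8: $ d (top = d).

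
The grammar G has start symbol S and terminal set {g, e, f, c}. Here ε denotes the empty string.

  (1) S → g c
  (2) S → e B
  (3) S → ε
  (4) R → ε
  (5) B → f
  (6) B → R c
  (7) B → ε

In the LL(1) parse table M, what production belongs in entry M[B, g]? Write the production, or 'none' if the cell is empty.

none

FIRST(S) = {ε, e, g}
FIRST(R) = {ε}
FIRST(B) = {ε, c, f}  (via R c)
FOLLOW(S) includes $ since S is the start symbol.
FOLLOW(S): S appears on no right-hand side. Thus FOLLOW(S) = {$}.
FOLLOW(B): in S→e B, the suffix after B is empty, so FOLLOW(B) ⊇ FOLLOW(S) = {$}. Thus FOLLOW(B) = {$}.
For B → f: FIRST(f) = {f}, so it goes in M[B, t] for t ∈ {f}.
For B → R c: FIRST(R c) = {c}, so it goes in M[B, t] for t ∈ {c}.
For B → ε: FIRST(ε) = {ε}, so it goes in M[B, t] for t ∈ {}; since ε ∈ FIRST, also for every t ∈ FOLLOW(B) = {$}.
None of these place a production in M[B, g].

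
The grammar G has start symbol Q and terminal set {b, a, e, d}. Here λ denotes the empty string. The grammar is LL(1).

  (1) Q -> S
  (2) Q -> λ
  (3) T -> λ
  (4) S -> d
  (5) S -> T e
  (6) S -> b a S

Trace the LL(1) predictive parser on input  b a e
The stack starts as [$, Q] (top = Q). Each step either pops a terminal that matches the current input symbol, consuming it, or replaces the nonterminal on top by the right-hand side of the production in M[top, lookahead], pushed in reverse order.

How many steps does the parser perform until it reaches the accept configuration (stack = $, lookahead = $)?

     Stack    Input    Action
  1  $ Q      b a e $  expand Q -> S
  2  $ S      b a e $  expand S -> b a S
  3  $ S a b  b a e $  match b
  4  $ S a    a e $    match a
  5  $ S      e $      expand S -> T e
  6  $ e T    e $      expand T -> λ
  7  $ e      e $      match e
Accept reached after 7 steps.

7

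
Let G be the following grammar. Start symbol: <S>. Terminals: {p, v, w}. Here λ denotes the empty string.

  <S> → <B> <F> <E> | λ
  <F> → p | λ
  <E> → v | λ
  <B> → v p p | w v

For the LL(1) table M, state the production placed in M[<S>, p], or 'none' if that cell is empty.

FIRST(<F>): from <F>→p we get {p}; from <F>→λ we get {λ}. So FIRST(<F>) = {λ, p}.
FIRST(<E>): from <E>→v we get {v}; from <E>→λ we get {λ}. So FIRST(<E>) = {λ, v}.
FIRST(<B>): from <B>→v p p we get {v}; from <B>→w v we get {w}. So FIRST(<B>) = {v, w}.
FIRST(<S>): from <S>→<B> <F> <E> we get {v, w}; from <S>→λ we get {λ}. So FIRST(<S>) = {λ, v, w}.
FOLLOW(<S>) includes $ since <S> is the start symbol.
FOLLOW(<S>): <S> appears on no right-hand side. Thus FOLLOW(<S>) = {$}.
For <S> → <B> <F> <E>: FIRST(<B> <F> <E>) = {v, w}, so it goes in M[<S>, t] for t ∈ {v, w}.
For <S> → λ: FIRST(λ) = {λ}, so it goes in M[<S>, t] for t ∈ {}; since λ ∈ FIRST, also for every t ∈ FOLLOW(<S>) = {$}.
None of these place a production in M[<S>, p].

none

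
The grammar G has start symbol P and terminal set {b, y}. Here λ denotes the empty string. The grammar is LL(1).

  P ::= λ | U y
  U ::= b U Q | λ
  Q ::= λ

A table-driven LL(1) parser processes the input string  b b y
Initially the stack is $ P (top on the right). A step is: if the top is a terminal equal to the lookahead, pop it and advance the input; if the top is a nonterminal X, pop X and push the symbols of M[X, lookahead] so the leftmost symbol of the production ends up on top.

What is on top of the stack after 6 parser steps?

step 1: stack=$ P  input=b b y $  — expand P ::= U y
step 2: stack=$ y U  input=b b y $  — expand U ::= b U Q
step 3: stack=$ y Q U b  input=b b y $  — match b
step 4: stack=$ y Q U  input=b y $  — expand U ::= b U Q
step 5: stack=$ y Q Q U b  input=b y $  — match b
step 6: stack=$ y Q Q U  input=y $  — expand U ::= λ
Stack after step 6: $ y Q Q (top = Q).

Q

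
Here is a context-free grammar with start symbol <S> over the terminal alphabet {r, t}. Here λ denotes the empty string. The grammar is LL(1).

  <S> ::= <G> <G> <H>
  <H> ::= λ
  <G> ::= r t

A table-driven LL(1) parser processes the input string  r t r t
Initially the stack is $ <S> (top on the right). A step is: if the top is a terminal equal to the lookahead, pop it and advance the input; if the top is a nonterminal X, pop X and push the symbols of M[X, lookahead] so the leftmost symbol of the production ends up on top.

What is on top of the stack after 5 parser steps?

r

step 1: stack=$ <S>  input=r t r t $  — expand <S> ::= <G> <G> <H>
step 2: stack=$ <H> <G> <G>  input=r t r t $  — expand <G> ::= r t
step 3: stack=$ <H> <G> t r  input=r t r t $  — match r
step 4: stack=$ <H> <G> t  input=t r t $  — match t
step 5: stack=$ <H> <G>  input=r t $  — expand <G> ::= r t
Stack after step 5: $ <H> t r (top = r).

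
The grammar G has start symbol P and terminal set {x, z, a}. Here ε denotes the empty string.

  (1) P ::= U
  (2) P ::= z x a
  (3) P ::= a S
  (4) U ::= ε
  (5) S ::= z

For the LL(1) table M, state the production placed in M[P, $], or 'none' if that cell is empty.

P ::= U

FIRST(U): from U::=ε we get {ε}. So FIRST(U) = {ε}.
FIRST(S): from S::=z we get {z}. So FIRST(S) = {z}.
FIRST(P): from P::=U we get {ε}; from P::=z x a we get {z}; from P::=a S we get {a}. So FIRST(P) = {ε, a, z}.
FOLLOW(P) includes $ since P is the start symbol.
FOLLOW(P): P appears on no right-hand side. Thus FOLLOW(P) = {$}.
For P ::= U: FIRST(U) = {ε}, so it goes in M[P, t] for t ∈ {}; since ε ∈ FIRST, also for every t ∈ FOLLOW(P) = {$}.
For P ::= z x a: FIRST(z x a) = {z}, so it goes in M[P, t] for t ∈ {z}.
For P ::= a S: FIRST(a S) = {a}, so it goes in M[P, t] for t ∈ {a}.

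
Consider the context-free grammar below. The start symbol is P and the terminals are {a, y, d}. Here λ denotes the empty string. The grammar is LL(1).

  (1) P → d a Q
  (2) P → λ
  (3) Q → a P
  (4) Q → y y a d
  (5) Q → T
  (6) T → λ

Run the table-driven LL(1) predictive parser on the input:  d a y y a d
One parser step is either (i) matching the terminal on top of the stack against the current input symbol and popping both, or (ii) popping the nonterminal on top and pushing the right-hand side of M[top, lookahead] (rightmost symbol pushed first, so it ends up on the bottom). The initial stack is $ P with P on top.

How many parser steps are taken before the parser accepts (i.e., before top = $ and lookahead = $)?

     Stack      Input          Action
  1  $ P        d a y y a d $  expand P → d a Q
  2  $ Q a d    d a y y a d $  match d
  3  $ Q a      a y y a d $    match a
  4  $ Q        y y a d $      expand Q → y y a d
  5  $ d a y y  y y a d $      match y
  6  $ d a y    y a d $        match y
  7  $ d a      a d $          match a
  8  $ d        d $            match d
Accept reached after 8 steps.

8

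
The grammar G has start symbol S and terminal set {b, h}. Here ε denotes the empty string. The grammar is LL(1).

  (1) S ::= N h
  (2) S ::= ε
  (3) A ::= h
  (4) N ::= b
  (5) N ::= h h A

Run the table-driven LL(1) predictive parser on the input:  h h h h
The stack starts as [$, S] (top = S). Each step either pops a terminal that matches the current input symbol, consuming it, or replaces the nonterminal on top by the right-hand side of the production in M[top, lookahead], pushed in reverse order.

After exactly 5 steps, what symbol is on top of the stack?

h

step 1: stack=$ S  input=h h h h $  — expand S ::= N h
step 2: stack=$ h N  input=h h h h $  — expand N ::= h h A
step 3: stack=$ h A h h  input=h h h h $  — match h
step 4: stack=$ h A h  input=h h h $  — match h
step 5: stack=$ h A  input=h h $  — expand A ::= h
Stack after step 5: $ h h (top = h).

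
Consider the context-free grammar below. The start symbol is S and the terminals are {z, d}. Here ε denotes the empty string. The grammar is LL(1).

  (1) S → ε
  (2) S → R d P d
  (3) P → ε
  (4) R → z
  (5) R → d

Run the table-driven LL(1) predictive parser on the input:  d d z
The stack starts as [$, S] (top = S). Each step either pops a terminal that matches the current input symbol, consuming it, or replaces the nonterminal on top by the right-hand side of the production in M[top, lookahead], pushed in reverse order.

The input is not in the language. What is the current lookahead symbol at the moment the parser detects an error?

     Stack      Input    Action
  1  $ S        d d z $  expand S → R d P d
  2  $ d P d R  d d z $  expand R → d
  3  $ d P d d  d d z $  match d
  4  $ d P d    d z $    match d
  5  $ d P      z $      error: M[P, z] is empty

z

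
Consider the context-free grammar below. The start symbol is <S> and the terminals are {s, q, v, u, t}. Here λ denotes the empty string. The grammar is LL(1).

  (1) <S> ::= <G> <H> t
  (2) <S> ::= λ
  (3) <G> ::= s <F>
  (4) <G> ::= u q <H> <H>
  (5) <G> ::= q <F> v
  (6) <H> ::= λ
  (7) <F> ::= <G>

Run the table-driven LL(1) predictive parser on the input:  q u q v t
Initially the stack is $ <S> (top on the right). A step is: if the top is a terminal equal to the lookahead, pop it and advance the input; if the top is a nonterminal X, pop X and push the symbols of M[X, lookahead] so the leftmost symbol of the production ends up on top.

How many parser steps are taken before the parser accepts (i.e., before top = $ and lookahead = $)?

step 1: stack=$ <S>  input=q u q v t $  — expand <S> ::= <G> <H> t
step 2: stack=$ t <H> <G>  input=q u q v t $  — expand <G> ::= q <F> v
step 3: stack=$ t <H> v <F> q  input=q u q v t $  — match q
step 4: stack=$ t <H> v <F>  input=u q v t $  — expand <F> ::= <G>
step 5: stack=$ t <H> v <G>  input=u q v t $  — expand <G> ::= u q <H> <H>
step 6: stack=$ t <H> v <H> <H> q u  input=u q v t $  — match u
step 7: stack=$ t <H> v <H> <H> q  input=q v t $  — match q
step 8: stack=$ t <H> v <H> <H>  input=v t $  — expand <H> ::= λ
step 9: stack=$ t <H> v <H>  input=v t $  — expand <H> ::= λ
step 10: stack=$ t <H> v  input=v t $  — match v
step 11: stack=$ t <H>  input=t $  — expand <H> ::= λ
step 12: stack=$ t  input=t $  — match t
Accept reached after 12 steps.

12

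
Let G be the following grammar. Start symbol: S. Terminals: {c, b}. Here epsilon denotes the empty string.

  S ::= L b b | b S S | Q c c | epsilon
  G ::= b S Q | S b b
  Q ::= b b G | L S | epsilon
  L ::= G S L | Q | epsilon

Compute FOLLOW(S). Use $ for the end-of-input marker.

FIRST(S) = {epsilon, b, c}  (via L b b, Q c c)
FIRST(G) = {b, c}  (via S b b)
FIRST(Q) = {epsilon, b, c}  (via L S)
FIRST(L) = {epsilon, b, c}  (via G S L, Q)
FOLLOW(S) includes $ since S is the start symbol.
FOLLOW(S): in S::=b S S (occurrence 1), S is followed by S with FIRST {epsilon, b, c}; in S::=b S S (occurrence 1), the suffix after S is nullable (adds nothing new); in S::=b S S (occurrence 2), the suffix after S is empty (adds nothing new); in G::=b S Q, S is followed by Q with FIRST {epsilon, b, c}; in G::=b S Q, the suffix after S is nullable, so FOLLOW(S) ⊇ FOLLOW(G) = {b, c}; in G::=S b b, S is followed by b b with FIRST {b}; in Q::=L S, the suffix after S is empty, so FOLLOW(S) ⊇ FOLLOW(Q) = {b, c}; in L::=G S L, S is followed by L with FIRST {epsilon, b, c}; in L::=G S L, the suffix after S is nullable, so FOLLOW(S) ⊇ FOLLOW(L) = {b, c}. Thus FOLLOW(S) = {$, b, c}.
FOLLOW(G): in Q::=b b G, the suffix after G is empty, so FOLLOW(G) ⊇ FOLLOW(Q) = {b, c}; in L::=G S L, G is followed by S L with FIRST {epsilon, b, c}; in L::=G S L, the suffix after G is nullable, so FOLLOW(G) ⊇ FOLLOW(L) = {b, c}. Thus FOLLOW(G) = {b, c}.
FOLLOW(Q): in S::=Q c c, Q is followed by c c with FIRST {c}; in G::=b S Q, the suffix after Q is empty, so FOLLOW(Q) ⊇ FOLLOW(G) = {b, c}; in L::=Q, the suffix after Q is empty, so FOLLOW(Q) ⊇ FOLLOW(L) = {b, c}. Thus FOLLOW(Q) = {b, c}.
FOLLOW(L): in S::=L b b, L is followed by b b with FIRST {b}; in Q::=L S, L is followed by S with FIRST {epsilon, b, c}; in Q::=L S, the suffix after L is nullable, so FOLLOW(L) ⊇ FOLLOW(Q) = {b, c}; in L::=G S L, the suffix after L is empty (adds nothing new). Thus FOLLOW(L) = {b, c}.

{$, b, c}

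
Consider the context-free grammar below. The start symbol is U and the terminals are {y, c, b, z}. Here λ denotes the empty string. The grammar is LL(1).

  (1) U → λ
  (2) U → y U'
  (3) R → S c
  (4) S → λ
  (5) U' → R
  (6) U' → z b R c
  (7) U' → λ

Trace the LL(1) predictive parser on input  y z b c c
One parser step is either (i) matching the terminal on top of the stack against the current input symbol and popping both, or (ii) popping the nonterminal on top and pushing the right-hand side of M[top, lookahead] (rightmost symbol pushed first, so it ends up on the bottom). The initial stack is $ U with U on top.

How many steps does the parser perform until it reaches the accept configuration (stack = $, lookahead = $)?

9

     Stack      Input        Action
  1  $ U        y z b c c $  expand U → y U'
  2  $ U' y     y z b c c $  match y
  3  $ U'       z b c c $    expand U' → z b R c
  4  $ c R b z  z b c c $    match z
  5  $ c R b    b c c $      match b
  6  $ c R      c c $        expand R → S c
  7  $ c c S    c c $        expand S → λ
  8  $ c c      c c $        match c
  9  $ c        c $          match c
Accept reached after 9 steps.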